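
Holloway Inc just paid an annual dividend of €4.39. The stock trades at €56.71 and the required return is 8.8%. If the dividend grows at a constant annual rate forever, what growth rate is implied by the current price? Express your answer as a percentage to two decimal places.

P = D₀(1+g)/(r−g) ⇒ P(r−g) = D₀(1+g) ⇒ g(P+D₀) = P·r − D₀
g = (P·r − D₀)/(P + D₀) = (€56.71×0.088 − €4.39) / (€56.71 + €4.39) = 0.009828

0.98%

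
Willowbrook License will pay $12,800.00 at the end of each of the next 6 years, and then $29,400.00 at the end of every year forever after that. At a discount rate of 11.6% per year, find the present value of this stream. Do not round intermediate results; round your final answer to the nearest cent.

$184418.68

PV of 6-year annuity: $12,800.00 × [1 − (1+0.116)^−6] / 0.116 = 53227.64028
Perpetuity value at year 6: $29,400.00 / 0.116 = 253448.27586
PV of perpetuity: 253448.27586 / (1+0.116)^6 = 131191.03960
Total PV = 53227.64028 + 131191.03960 = 184418.67988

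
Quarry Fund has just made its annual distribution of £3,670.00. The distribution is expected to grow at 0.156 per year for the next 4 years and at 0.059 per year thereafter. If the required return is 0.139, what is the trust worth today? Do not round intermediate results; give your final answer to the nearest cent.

£66783.60

D_1 = 4242.52000
D_2 = 4904.35312
D_3 = 5669.43221
D_4 = 6553.86363
Terminal value at year 4: TV = D_4×(1+g_2)/(r−g_2) = 6940.54159/0.08 = 86756.76981
P_0 = D_1/(1+r)^1 + D_2/(1+r)^2 + D_3/(1+r)^3 + D_4/(1+r)^4 + TV/(1+r)^4
    = 3724.77612 + 3780.36979 + 3836.79322 + 3894.05879 + 51547.60327 = 66783.60120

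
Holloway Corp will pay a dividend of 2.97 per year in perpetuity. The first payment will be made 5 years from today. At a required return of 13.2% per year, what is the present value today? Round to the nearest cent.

Value at end of year 4: C / r = 2.97 / 0.132 = 22.5000
Discount to today: PV = 22.5000 / (1 + 0.132)^4 = 22.5000 / 1.642047 = 13.70

13.70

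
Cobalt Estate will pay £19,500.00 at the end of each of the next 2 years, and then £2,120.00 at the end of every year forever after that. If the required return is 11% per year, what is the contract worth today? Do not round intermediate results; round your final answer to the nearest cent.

£49036.38

PV of 2-year annuity: £19,500.00 × [1 − (1+0.11)^−2] / 0.11 = 33394.20502
Perpetuity value at year 2: £2,120.00 / 0.11 = 19272.72727
PV of perpetuity: 19272.72727 / (1+0.11)^2 = 15642.17780
Total PV = 33394.20502 + 15642.17780 = 49036.38282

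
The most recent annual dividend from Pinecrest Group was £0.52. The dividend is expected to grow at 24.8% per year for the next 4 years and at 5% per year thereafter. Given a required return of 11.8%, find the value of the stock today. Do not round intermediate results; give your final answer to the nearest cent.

£15.23

D_1 = 0.64896
D_2 = 0.80990
D_3 = 1.01076
D_4 = 1.26143
Terminal value at year 4: TV = D_4×(1+g_2)/(r−g_2) = 1.32450/0.068 = 19.47790
P_0 = D_1/(1+r)^1 + D_2/(1+r)^2 + D_3/(1+r)^3 + D_4/(1+r)^4 + TV/(1+r)^4
    = 0.58047 + 0.64796 + 0.72331 + 0.80741 + 12.46737 = 15.22651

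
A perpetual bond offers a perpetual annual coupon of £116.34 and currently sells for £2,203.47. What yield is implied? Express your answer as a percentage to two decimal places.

P = C/r ⇒ r = C/P = £116.34/£2,203.47 = 0.052799

5.28%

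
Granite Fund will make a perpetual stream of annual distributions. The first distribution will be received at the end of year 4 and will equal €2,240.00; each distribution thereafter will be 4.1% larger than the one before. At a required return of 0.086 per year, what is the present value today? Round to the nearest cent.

Value at end of year 3: C₁ / (r − g) = €2,240.00 / (0.086 − 0.041) = €49,777.7778
Discount to today: PV = €49,777.7778 / (1 + 0.086)^3 = €49,777.7778 / 1.280824 = €38,863.87

€38863.87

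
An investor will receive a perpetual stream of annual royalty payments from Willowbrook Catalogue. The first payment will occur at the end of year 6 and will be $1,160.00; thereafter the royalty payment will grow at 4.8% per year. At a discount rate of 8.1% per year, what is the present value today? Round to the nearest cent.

$23813.08

Value at end of year 5: C₁ / (r − g) = $1,160.00 / (0.081 − 0.048) = $35,151.5152
Discount to today: PV = $35,151.5152 / (1 + 0.081)^5 = $35,151.5152 / 1.476143 = $23,813.08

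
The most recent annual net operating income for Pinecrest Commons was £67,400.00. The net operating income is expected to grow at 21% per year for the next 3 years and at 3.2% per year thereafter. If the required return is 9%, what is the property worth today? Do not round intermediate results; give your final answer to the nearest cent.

£1890623.90

D_1 = 81554.00000
D_2 = 98680.34000
D_3 = 119403.21140
Terminal value at year 3: TV = D_3×(1+g_2)/(r−g_2) = 123224.11416/0.058 = 2124553.69250
P_0 = D_1/(1+r)^1 + D_2/(1+r)^2 + D_3/(1+r)^3 + TV/(1+r)^3
    = 74820.18349 + 83057.26791 + 92201.18731 + 1640545.26385 = 1890623.90255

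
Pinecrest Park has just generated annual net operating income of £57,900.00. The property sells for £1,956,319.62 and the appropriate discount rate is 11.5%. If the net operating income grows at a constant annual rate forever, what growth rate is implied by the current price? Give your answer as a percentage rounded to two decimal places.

P = D₀(1+g)/(r−g) ⇒ P(r−g) = D₀(1+g) ⇒ g(P+D₀) = P·r − D₀
g = (P·r − D₀)/(P + D₀) = (£1,956,319.62×0.115 − £57,900.00) / (£1,956,319.62 + £57,900.00) = 0.082949

8.29%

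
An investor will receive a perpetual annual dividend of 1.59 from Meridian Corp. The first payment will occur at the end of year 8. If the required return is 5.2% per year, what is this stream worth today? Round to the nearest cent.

Value at end of year 7: C / r = 1.59 / 0.052 = 30.5769
Discount to today: PV = 30.5769 / (1 + 0.052)^7 = 30.5769 / 1.425969 = 21.44

21.44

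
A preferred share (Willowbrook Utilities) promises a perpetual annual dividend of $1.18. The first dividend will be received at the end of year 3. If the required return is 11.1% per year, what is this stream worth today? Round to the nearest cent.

$8.61

Value at end of year 2: C / r = $1.18 / 0.111 = $10.6306
Discount to today: PV = $10.6306 / (1 + 0.111)^2 = $10.6306 / 1.234321 = $8.61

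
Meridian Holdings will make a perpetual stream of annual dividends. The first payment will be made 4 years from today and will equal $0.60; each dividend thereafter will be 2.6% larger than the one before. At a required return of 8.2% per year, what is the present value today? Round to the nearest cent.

Value at end of year 3: C₁ / (r − g) = $0.60 / (0.082 − 0.026) = $10.7143
Discount to today: PV = $10.7143 / (1 + 0.082)^3 = $10.7143 / 1.266723 = $8.46

$8.46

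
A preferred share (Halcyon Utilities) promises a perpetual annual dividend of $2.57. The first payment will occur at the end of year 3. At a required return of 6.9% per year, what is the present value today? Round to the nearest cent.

Value at end of year 2: C / r = $2.57 / 0.069 = $37.2464
Discount to today: PV = $37.2464 / (1 + 0.069)^2 = $37.2464 / 1.142761 = $32.59

$32.59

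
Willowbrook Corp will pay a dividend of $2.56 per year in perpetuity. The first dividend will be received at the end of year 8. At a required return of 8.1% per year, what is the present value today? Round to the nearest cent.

$18.32

Value at end of year 7: C / r = $2.56 / 0.081 = $31.6049
Discount to today: PV = $31.6049 / (1 + 0.081)^7 = $31.6049 / 1.724963 = $18.32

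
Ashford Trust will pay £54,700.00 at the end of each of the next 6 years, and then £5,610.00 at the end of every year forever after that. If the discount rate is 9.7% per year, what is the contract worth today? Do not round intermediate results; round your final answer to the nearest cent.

£273527.61

PV of 6-year annuity: £54,700.00 × [1 − (1+0.097)^−6] / 0.097 = 240341.87998
Perpetuity value at year 6: £5,610.00 / 0.097 = 57835.05155
PV of perpetuity: 57835.05155 / (1+0.097)^6 = 33185.72894
Total PV = 240341.87998 + 33185.72894 = 273527.60891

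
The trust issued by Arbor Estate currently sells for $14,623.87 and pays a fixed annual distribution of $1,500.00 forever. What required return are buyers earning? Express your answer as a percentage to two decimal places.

P = C/r ⇒ r = C/P = $1,500.00/$14,623.87 = 0.102572

10.26%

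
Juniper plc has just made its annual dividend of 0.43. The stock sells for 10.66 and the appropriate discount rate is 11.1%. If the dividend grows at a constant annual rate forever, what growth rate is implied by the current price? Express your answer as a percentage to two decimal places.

6.79%

P = D₀(1+g)/(r−g) ⇒ P(r−g) = D₀(1+g) ⇒ g(P+D₀) = P·r − D₀
g = (P·r − D₀)/(P + D₀) = (10.66×0.111 − 0.43) / (10.66 + 0.43) = 0.067922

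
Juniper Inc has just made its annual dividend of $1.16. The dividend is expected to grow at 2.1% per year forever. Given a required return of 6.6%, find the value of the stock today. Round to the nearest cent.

D₁ = D₀ × (1 + g) = $1.16 × 1.021 = $1.1844
Growing perpetuity: P = D₁ / (r − g) = $1.1844 / (0.066 − 0.021) = $26.32

$26.32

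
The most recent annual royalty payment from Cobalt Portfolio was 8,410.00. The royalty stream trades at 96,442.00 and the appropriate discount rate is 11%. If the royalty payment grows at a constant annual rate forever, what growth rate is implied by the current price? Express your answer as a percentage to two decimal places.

2.10%

P = D₀(1+g)/(r−g) ⇒ P(r−g) = D₀(1+g) ⇒ g(P+D₀) = P·r − D₀
g = (P·r − D₀)/(P + D₀) = (96,442.00×0.11 − 8,410.00) / (96,442.00 + 8,410.00) = 0.020969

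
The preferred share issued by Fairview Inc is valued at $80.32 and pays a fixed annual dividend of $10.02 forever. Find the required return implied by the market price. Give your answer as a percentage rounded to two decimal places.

P = C/r ⇒ r = C/P = $10.02/$80.32 = 0.124751

12.48%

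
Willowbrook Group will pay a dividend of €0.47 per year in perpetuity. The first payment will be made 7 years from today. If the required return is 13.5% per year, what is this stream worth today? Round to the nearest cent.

€1.63

Value at end of year 6: C / r = €0.47 / 0.135 = €3.4815
Discount to today: PV = €3.4815 / (1 + 0.135)^6 = €3.4815 / 2.137840 = €1.63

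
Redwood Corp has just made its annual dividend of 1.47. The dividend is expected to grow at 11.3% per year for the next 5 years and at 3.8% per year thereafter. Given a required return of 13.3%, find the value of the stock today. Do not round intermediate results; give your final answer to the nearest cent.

D_1 = 1.63611
D_2 = 1.82099
D_3 = 2.02676
D_4 = 2.25579
D_5 = 2.51069
Terminal value at year 5: TV = D_5×(1+g_2)/(r−g_2) = 2.60610/0.095 = 27.43260
P_0 = D_1/(1+r)^1 + D_2/(1+r)^2 + D_3/(1+r)^3 + D_4/(1+r)^4 + D_5/(1+r)^5 + TV/(1+r)^5
    = 1.44405 + 1.41856 + 1.39352 + 1.36892 + 1.34476 + 14.69323 = 21.66304

21.66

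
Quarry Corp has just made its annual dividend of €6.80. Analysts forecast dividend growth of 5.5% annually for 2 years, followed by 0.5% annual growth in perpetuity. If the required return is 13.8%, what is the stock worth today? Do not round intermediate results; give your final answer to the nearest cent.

€56.31

D_1 = 7.17400
D_2 = 7.56857
Terminal value at year 2: TV = D_2×(1+g_2)/(r−g_2) = 7.60641/0.133 = 57.19107
P_0 = D_1/(1+r)^1 + D_2/(1+r)^2 + TV/(1+r)^2
    = 6.30404 + 5.84426 + 44.16149 = 56.30979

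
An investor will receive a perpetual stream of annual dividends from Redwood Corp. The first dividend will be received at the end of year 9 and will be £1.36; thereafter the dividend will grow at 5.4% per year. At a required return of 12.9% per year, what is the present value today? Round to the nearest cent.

Value at end of year 8: C₁ / (r − g) = £1.36 / (0.129 − 0.054) = £18.1333
Discount to today: PV = £18.1333 / (1 + 0.129)^8 = £18.1333 / 2.639682 = £6.87

£6.87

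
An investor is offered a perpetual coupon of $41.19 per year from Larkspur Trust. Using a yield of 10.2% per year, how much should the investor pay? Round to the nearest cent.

Level perpetuity: PV = C / r = $41.19 / 0.102 = $403.82

$403.82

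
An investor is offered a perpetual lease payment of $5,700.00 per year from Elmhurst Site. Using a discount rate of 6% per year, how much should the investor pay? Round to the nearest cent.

Level perpetuity: PV = C / r = $5,700.00 / 0.06 = $95,000.00

$95000.00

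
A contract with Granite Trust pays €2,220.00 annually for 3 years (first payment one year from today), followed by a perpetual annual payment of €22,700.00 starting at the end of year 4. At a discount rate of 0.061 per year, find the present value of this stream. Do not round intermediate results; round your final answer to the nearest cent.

€317488.99

PV of 3-year annuity: €2,220.00 × [1 − (1+0.061)^−3] / 0.061 = 5923.12455
Perpetuity value at year 3: €22,700.00 / 0.061 = 372131.14754
PV of perpetuity: 372131.14754 / (1+0.061)^3 = 311565.86497
Total PV = 5923.12455 + 311565.86497 = 317488.98952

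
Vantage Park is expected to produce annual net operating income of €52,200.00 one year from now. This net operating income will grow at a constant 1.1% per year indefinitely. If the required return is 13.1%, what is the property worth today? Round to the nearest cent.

€435000.00

Growing perpetuity: P = D₁ / (r − g) = €52,200.0000 / (0.131 − 0.011) = €435,000.00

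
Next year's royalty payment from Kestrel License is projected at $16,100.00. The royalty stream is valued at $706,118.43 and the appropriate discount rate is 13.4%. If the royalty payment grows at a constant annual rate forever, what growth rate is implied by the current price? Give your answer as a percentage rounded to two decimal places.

P = D₁/(r−g) ⇒ g = r − D₁/P = 0.134 − $16,100.00/$706,118.43 = 0.111199

11.12%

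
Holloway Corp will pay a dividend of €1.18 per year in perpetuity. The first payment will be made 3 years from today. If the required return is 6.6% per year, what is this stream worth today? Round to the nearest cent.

Value at end of year 2: C / r = €1.18 / 0.066 = €17.8788
Discount to today: PV = €17.8788 / (1 + 0.066)^2 = €17.8788 / 1.136356 = €15.73

€15.73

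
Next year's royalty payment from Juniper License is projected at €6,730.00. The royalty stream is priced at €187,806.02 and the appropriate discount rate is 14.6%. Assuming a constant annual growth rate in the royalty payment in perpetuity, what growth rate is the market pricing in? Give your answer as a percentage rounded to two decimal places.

11.02%

P = D₁/(r−g) ⇒ g = r − D₁/P = 0.146 − €6,730.00/€187,806.02 = 0.110165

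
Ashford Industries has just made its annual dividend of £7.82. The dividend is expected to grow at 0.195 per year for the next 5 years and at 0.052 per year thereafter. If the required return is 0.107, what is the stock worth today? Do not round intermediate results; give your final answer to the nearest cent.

D_1 = 9.34490
D_2 = 11.16716
D_3 = 13.34475
D_4 = 15.94698
D_5 = 19.05664
Terminal value at year 5: TV = D_5×(1+g_2)/(r−g_2) = 20.04758/0.055 = 364.50151
P_0 = D_1/(1+r)^1 + D_2/(1+r)^2 + D_3/(1+r)^3 + D_4/(1+r)^4 + D_5/(1+r)^5 + TV/(1+r)^5
    = 8.44164 + 9.11271 + 9.83711 + 10.61910 + 11.46326 + 219.26092 = 268.73474

£268.73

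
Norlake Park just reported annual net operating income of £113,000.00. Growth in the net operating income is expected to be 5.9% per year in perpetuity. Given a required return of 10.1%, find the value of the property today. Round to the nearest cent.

£2849214.29

D₁ = D₀ × (1 + g) = £113,000.00 × 1.059 = £119,667.0000
Growing perpetuity: P = D₁ / (r − g) = £119,667.0000 / (0.101 − 0.059) = £2,849,214.29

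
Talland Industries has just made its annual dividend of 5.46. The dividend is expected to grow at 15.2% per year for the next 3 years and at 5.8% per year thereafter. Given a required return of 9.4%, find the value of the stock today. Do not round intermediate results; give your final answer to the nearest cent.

D_1 = 6.28992
D_2 = 7.24599
D_3 = 8.34738
Terminal value at year 3: TV = D_3×(1+g_2)/(r−g_2) = 8.83153/0.036 = 245.32016
P_0 = D_1/(1+r)^1 + D_2/(1+r)^2 + D_3/(1+r)^3 + TV/(1+r)^3
    = 5.74947 + 6.05429 + 6.37526 + 187.36190 = 205.54092

205.54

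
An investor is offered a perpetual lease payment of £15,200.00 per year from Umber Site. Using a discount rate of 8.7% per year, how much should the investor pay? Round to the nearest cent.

£174712.64

Level perpetuity: PV = C / r = £15,200.00 / 0.087 = £174,712.64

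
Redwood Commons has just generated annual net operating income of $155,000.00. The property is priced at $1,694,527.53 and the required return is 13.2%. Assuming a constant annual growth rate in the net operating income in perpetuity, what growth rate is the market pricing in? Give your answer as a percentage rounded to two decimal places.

3.71%

P = D₀(1+g)/(r−g) ⇒ P(r−g) = D₀(1+g) ⇒ g(P+D₀) = P·r − D₀
g = (P·r − D₀)/(P + D₀) = ($1,694,527.53×0.132 − $155,000.00) / ($1,694,527.53 + $155,000.00) = 0.037133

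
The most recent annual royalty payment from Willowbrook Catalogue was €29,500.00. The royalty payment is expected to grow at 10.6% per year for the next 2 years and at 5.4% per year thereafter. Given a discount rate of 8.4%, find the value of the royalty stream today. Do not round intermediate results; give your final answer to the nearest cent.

€1139737.76

D_1 = 32627.00000
D_2 = 36085.46200
Terminal value at year 2: TV = D_2×(1+g_2)/(r−g_2) = 38034.07695/0.03 = 1267802.56493
P_0 = D_1/(1+r)^1 + D_2/(1+r)^2 + TV/(1+r)^2
    = 30098.70849 + 30709.56788 + 1078929.48501 = 1139737.76138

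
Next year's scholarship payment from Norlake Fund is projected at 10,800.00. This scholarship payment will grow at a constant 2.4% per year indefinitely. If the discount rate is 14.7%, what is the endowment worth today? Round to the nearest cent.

87804.88

Growing perpetuity: P = D₁ / (r − g) = 10,800.0000 / (0.147 − 0.024) = 87,804.88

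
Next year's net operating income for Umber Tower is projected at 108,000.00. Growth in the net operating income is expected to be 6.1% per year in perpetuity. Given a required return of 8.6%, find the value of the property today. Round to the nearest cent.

Growing perpetuity: P = D₁ / (r − g) = 108,000.0000 / (0.086 − 0.061) = 4,320,000.00

4320000.00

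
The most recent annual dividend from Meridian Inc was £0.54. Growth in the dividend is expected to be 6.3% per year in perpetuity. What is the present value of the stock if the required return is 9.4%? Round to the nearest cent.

D₁ = D₀ × (1 + g) = £0.54 × 1.063 = £0.5740
Growing perpetuity: P = D₁ / (r − g) = £0.5740 / (0.094 − 0.063) = £18.52

£18.52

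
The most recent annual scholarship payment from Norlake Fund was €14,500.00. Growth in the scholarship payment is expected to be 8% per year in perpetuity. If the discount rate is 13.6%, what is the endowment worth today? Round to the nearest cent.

€279642.86

D₁ = D₀ × (1 + g) = €14,500.00 × 1.08 = €15,660.0000
Growing perpetuity: P = D₁ / (r − g) = €15,660.0000 / (0.136 − 0.08) = €279,642.86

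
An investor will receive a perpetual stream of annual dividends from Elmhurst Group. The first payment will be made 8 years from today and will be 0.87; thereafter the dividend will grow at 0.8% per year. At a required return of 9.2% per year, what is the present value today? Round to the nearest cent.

5.59

Value at end of year 7: C₁ / (r − g) = 0.87 / (0.092 − 0.008) = 10.3571
Discount to today: PV = 10.3571 / (1 + 0.092)^7 = 10.3571 / 1.851648 = 5.59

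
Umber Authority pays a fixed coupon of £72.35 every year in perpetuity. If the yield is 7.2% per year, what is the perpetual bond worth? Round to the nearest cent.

Level perpetuity: PV = C / r = £72.35 / 0.072 = £1,004.86

£1004.86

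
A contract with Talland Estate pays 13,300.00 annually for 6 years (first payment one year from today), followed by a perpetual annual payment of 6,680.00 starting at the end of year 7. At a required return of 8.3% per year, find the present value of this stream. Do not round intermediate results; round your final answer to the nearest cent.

PV of 6-year annuity: 13,300.00 × [1 − (1+0.083)^−6] / 0.083 = 60928.71670
Perpetuity value at year 6: 6,680.00 / 0.083 = 80481.92771
PV of perpetuity: 80481.92771 / (1+0.083)^6 = 49880.13616
Total PV = 60928.71670 + 49880.13616 = 110808.85287

110808.85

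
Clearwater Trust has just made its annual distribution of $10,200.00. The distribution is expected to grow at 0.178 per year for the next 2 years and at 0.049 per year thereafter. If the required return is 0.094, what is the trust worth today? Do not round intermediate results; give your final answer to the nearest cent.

$298498.45

D_1 = 12015.60000
D_2 = 14154.37680
Terminal value at year 2: TV = D_2×(1+g_2)/(r−g_2) = 14847.94126/0.045 = 329954.25029
P_0 = D_1/(1+r)^1 + D_2/(1+r)^2 + TV/(1+r)^2
    = 10983.18099 + 11826.49653 + 275688.77465 = 298498.45216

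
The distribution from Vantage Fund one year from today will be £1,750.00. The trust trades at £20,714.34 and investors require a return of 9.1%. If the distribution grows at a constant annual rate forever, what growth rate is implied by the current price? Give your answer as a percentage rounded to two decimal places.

P = D₁/(r−g) ⇒ g = r − D₁/P = 0.091 − £1,750.00/£20,714.34 = 0.006517

0.65%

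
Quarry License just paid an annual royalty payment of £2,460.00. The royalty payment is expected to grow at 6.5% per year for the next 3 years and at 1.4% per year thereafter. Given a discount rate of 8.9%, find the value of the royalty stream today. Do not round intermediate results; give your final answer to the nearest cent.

£38167.81

D_1 = 2619.90000
D_2 = 2790.19350
D_3 = 2971.55608
Terminal value at year 3: TV = D_3×(1+g_2)/(r−g_2) = 3013.15786/0.075 = 40175.43817
P_0 = D_1/(1+r)^1 + D_2/(1+r)^2 + D_3/(1+r)^3 + TV/(1+r)^3
    = 2405.78512 + 2352.76507 + 2300.91349 + 31108.35044 = 38167.81413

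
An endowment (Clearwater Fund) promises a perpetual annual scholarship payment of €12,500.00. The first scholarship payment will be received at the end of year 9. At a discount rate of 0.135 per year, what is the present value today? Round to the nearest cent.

€33620.90

Value at end of year 8: C / r = €12,500.00 / 0.135 = €92,592.5926
Discount to today: PV = €92,592.5926 / (1 + 0.135)^8 = €92,592.5926 / 2.754019 = €33,620.90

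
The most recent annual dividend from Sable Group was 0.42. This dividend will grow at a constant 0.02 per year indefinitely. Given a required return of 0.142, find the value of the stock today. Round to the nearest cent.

D₁ = D₀ × (1 + g) = 0.42 × 1.02 = 0.4284
Growing perpetuity: P = D₁ / (r − g) = 0.4284 / (0.142 − 0.02) = 3.51

3.51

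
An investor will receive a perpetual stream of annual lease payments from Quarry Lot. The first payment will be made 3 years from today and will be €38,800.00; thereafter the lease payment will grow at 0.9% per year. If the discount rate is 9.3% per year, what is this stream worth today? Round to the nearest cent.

€386644.75

Value at end of year 2: C₁ / (r − g) = €38,800.00 / (0.093 − 0.009) = €461,904.7619
Discount to today: PV = €461,904.7619 / (1 + 0.093)^2 = €461,904.7619 / 1.194649 = €386,644.75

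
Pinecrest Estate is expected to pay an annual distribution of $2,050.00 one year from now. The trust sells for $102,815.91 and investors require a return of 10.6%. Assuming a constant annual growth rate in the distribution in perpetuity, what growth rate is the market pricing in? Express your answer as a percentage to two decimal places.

P = D₁/(r−g) ⇒ g = r − D₁/P = 0.106 − $2,050.00/$102,815.91 = 0.086061

8.61%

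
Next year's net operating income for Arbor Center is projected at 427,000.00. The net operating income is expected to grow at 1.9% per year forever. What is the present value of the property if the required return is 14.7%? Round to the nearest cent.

Growing perpetuity: P = D₁ / (r − g) = 427,000.0000 / (0.147 − 0.019) = 3,335,937.50

3335937.50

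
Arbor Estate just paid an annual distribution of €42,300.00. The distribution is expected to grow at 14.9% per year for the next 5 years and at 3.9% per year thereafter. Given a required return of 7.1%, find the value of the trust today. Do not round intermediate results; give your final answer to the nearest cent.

€2214354.89

D_1 = 48602.70000
D_2 = 55844.50230
D_3 = 64165.33314
D_4 = 73725.96778
D_5 = 84711.13698
Terminal value at year 5: TV = D_5×(1+g_2)/(r−g_2) = 88014.87132/0.032 = 2750464.72883
P_0 = D_1/(1+r)^1 + D_2/(1+r)^2 + D_3/(1+r)^3 + D_4/(1+r)^4 + D_5/(1+r)^5 + TV/(1+r)^5
    = 45380.67227 + 48685.70722 + 52231.44501 + 56035.41579 + 60116.42646 + 1951905.22174 = 2214354.88849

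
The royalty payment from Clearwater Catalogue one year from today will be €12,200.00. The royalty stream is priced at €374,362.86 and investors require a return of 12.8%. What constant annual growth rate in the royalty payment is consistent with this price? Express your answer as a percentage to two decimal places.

9.54%

P = D₁/(r−g) ⇒ g = r − D₁/P = 0.128 − €12,200.00/€374,362.86 = 0.095411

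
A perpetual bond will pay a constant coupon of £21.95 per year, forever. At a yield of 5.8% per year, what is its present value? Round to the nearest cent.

Level perpetuity: PV = C / r = £21.95 / 0.058 = £378.45

£378.45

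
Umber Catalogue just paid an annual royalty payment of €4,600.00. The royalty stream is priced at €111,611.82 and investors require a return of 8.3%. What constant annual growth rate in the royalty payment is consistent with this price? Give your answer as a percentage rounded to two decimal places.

P = D₀(1+g)/(r−g) ⇒ P(r−g) = D₀(1+g) ⇒ g(P+D₀) = P·r − D₀
g = (P·r − D₀)/(P + D₀) = (€111,611.82×0.083 − €4,600.00) / (€111,611.82 + €4,600.00) = 0.040132

4.01%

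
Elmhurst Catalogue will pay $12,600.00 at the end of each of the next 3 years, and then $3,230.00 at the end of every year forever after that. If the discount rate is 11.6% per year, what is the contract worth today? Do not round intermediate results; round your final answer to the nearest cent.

PV of 3-year annuity: $12,600.00 × [1 − (1+0.116)^−3] / 0.116 = 30472.31101
Perpetuity value at year 3: $3,230.00 / 0.116 = 27844.82759
PV of perpetuity: 27844.82759 / (1+0.116)^3 = 20033.27484
Total PV = 30472.31101 + 20033.27484 = 50505.58585

$50505.59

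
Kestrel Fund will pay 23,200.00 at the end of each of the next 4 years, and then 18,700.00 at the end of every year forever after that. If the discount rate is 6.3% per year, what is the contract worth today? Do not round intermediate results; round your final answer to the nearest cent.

PV of 4-year annuity: 23,200.00 × [1 − (1+0.063)^−4] / 0.063 = 79841.27018
Perpetuity value at year 4: 18,700.00 / 0.063 = 296825.39683
PV of perpetuity: 296825.39683 / (1+0.063)^4 = 232470.57991
Total PV = 79841.27018 + 232470.57991 = 312311.85009

312311.85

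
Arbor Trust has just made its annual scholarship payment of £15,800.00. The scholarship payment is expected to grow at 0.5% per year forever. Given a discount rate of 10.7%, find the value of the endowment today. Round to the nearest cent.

£155676.47

D₁ = D₀ × (1 + g) = £15,800.00 × 1.005 = £15,879.0000
Growing perpetuity: P = D₁ / (r − g) = £15,879.0000 / (0.107 − 0.005) = £155,676.47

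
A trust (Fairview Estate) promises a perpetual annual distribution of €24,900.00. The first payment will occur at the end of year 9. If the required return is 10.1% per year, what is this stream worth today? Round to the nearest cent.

Value at end of year 8: C / r = €24,900.00 / 0.101 = €246,534.6535
Discount to today: PV = €246,534.6535 / (1 + 0.101)^8 = €246,534.6535 / 2.159228 = €114,177.21

€114177.21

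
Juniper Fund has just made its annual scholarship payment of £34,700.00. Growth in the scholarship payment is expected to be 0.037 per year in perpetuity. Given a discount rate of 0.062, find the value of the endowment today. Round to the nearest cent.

£1439356.00

D₁ = D₀ × (1 + g) = £34,700.00 × 1.037 = £35,983.9000
Growing perpetuity: P = D₁ / (r − g) = £35,983.9000 / (0.062 − 0.037) = £1,439,356.00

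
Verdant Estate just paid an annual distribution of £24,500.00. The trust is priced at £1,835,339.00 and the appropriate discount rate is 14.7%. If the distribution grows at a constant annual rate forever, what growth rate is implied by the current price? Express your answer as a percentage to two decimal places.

13.19%

P = D₀(1+g)/(r−g) ⇒ P(r−g) = D₀(1+g) ⇒ g(P+D₀) = P·r − D₀
g = (P·r − D₀)/(P + D₀) = (£1,835,339.00×0.147 − £24,500.00) / (£1,835,339.00 + £24,500.00) = 0.131890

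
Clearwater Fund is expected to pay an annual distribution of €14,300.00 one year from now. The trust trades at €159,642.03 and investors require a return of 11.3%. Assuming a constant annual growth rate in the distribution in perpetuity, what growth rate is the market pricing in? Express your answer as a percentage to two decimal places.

P = D₁/(r−g) ⇒ g = r − D₁/P = 0.113 − €14,300.00/€159,642.03 = 0.023425

2.34%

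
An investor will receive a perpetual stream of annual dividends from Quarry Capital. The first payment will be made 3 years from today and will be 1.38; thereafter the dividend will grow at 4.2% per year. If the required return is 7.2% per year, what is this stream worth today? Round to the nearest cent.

40.03

Value at end of year 2: C₁ / (r − g) = 1.38 / (0.072 − 0.042) = 46.0000
Discount to today: PV = 46.0000 / (1 + 0.072)^2 = 46.0000 / 1.149184 = 40.03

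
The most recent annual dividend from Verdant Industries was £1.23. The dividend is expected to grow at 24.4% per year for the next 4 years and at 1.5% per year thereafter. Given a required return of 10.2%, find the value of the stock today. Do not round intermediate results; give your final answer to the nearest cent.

D_1 = 1.53012
D_2 = 1.90347
D_3 = 2.36792
D_4 = 2.94569
Terminal value at year 4: TV = D_4×(1+g_2)/(r−g_2) = 2.98987/0.087 = 34.36635
P_0 = D_1/(1+r)^1 + D_2/(1+r)^2 + D_3/(1+r)^3 + D_4/(1+r)^4 + TV/(1+r)^4
    = 1.38849 + 1.56741 + 1.76938 + 1.99738 + 23.30274 = 30.02541

£30.03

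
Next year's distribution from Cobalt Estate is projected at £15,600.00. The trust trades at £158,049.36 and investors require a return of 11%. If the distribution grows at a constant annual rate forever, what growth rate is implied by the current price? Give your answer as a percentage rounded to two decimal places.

1.13%

P = D₁/(r−g) ⇒ g = r − D₁/P = 0.11 − £15,600.00/£158,049.36 = 0.011297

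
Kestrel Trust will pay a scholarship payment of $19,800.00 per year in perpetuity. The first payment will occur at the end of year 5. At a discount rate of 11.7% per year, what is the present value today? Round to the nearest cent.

$108709.28

Value at end of year 4: C / r = $19,800.00 / 0.117 = $169,230.7692
Discount to today: PV = $169,230.7692 / (1 + 0.117)^4 = $169,230.7692 / 1.556728 = $108,709.28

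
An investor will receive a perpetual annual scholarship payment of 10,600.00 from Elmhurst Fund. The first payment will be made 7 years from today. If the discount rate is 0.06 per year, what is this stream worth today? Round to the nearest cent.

Value at end of year 6: C / r = 10,600.00 / 0.06 = 176,666.6667
Discount to today: PV = 176,666.6667 / (1 + 0.06)^6 = 176,666.6667 / 1.418519 = 124,543.03

124543.03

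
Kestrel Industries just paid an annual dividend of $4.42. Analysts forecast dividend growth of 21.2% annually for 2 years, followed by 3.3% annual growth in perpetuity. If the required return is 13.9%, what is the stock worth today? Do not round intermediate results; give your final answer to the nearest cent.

D_1 = 5.35704
D_2 = 6.49273
Terminal value at year 2: TV = D_2×(1+g_2)/(r−g_2) = 6.70699/0.106 = 63.27352
P_0 = D_1/(1+r)^1 + D_2/(1+r)^2 + TV/(1+r)^2
    = 4.70328 + 5.00472 + 48.77244 = 58.48045

$58.48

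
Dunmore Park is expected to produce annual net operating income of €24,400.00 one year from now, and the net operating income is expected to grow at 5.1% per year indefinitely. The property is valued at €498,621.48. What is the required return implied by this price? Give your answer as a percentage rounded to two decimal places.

9.99%

P = D₁/(r − g) ⇒ r = D₁/P + g = €24,400.0000/€498,621.48 + 0.051 = 0.048935 + 0.051 = 0.099935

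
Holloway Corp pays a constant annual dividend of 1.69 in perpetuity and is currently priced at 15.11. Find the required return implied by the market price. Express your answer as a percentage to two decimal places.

11.18%

P = C/r ⇒ r = C/P = 1.69/15.11 = 0.111846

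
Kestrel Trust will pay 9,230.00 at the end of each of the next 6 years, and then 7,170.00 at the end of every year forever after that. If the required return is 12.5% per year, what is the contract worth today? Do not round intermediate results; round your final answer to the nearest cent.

PV of 6-year annuity: 9,230.00 × [1 − (1+0.125)^−6] / 0.125 = 37416.92959
Perpetuity value at year 6: 7,170.00 / 0.125 = 57360.00000
PV of perpetuity: 57360.00000 / (1+0.125)^6 = 28293.97777
Total PV = 37416.92959 + 28293.97777 = 65710.90736

65710.91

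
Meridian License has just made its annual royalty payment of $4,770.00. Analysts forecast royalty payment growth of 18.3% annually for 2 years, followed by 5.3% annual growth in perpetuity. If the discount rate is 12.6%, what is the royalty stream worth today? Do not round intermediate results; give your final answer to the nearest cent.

D_1 = 5642.91000
D_2 = 6675.56253
Terminal value at year 2: TV = D_2×(1+g_2)/(r−g_2) = 7029.36734/0.073 = 96292.70334
P_0 = D_1/(1+r)^1 + D_2/(1+r)^2 + TV/(1+r)^2
    = 5011.46536 + 5265.15411 + 75948.04487 = 86224.66435

$86224.66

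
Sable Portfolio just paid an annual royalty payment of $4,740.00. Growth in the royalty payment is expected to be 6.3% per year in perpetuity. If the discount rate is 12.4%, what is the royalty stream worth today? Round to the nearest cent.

$82600.33

D₁ = D₀ × (1 + g) = $4,740.00 × 1.063 = $5,038.6200
Growing perpetuity: P = D₁ / (r − g) = $5,038.6200 / (0.124 − 0.063) = $82,600.33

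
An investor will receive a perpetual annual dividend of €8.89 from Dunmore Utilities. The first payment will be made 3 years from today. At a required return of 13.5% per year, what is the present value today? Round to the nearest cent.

Value at end of year 2: C / r = €8.89 / 0.135 = €65.8519
Discount to today: PV = €65.8519 / (1 + 0.135)^2 = €65.8519 / 1.288225 = €51.12

€51.12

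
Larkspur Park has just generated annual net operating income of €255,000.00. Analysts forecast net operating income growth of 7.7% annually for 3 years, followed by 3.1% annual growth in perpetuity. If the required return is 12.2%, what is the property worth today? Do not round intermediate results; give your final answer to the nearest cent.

€3260467.09

D_1 = 274635.00000
D_2 = 295781.89500
D_3 = 318557.10092
Terminal value at year 3: TV = D_3×(1+g_2)/(r−g_2) = 328432.37104/0.091 = 3609146.93454
P_0 = D_1/(1+r)^1 + D_2/(1+r)^2 + D_3/(1+r)^3 + TV/(1+r)^3
    = 244772.72727 + 234955.63928 + 225532.28476 + 2555206.43507 = 3260467.08639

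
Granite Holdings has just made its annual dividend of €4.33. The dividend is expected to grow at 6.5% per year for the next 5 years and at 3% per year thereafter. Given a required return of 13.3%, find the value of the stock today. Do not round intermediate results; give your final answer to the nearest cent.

D_1 = 4.61145
D_2 = 4.91119
D_3 = 5.23042
D_4 = 5.57040
D_5 = 5.93248
Terminal value at year 5: TV = D_5×(1+g_2)/(r−g_2) = 6.11045/0.103 = 59.32475
P_0 = D_1/(1+r)^1 + D_2/(1+r)^2 + D_3/(1+r)^3 + D_4/(1+r)^4 + D_5/(1+r)^5 + TV/(1+r)^5
    = 4.07012 + 3.82584 + 3.59623 + 3.38039 + 3.17751 + 31.77506 = 49.82515

€49.83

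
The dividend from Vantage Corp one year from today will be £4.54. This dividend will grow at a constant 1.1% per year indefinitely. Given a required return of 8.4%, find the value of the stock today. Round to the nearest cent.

Growing perpetuity: P = D₁ / (r − g) = £4.5400 / (0.084 − 0.011) = £62.19

£62.19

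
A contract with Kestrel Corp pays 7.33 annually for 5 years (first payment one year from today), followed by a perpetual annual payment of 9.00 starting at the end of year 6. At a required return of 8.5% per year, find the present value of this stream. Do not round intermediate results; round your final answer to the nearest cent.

PV of 5-year annuity: 7.33 × [1 − (1+0.085)^−5] / 0.085 = 28.88491
Perpetuity value at year 5: 9.00 / 0.085 = 105.88235
PV of perpetuity: 105.88235 / (1+0.085)^5 = 70.41657
Total PV = 28.88491 + 70.41657 = 99.30148

99.30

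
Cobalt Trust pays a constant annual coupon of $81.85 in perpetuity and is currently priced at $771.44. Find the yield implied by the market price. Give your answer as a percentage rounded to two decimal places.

10.61%

P = C/r ⇒ r = C/P = $81.85/$771.44 = 0.106100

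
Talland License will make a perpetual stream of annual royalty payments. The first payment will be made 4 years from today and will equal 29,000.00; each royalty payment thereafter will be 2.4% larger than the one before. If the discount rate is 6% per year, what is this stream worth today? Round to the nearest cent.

Value at end of year 3: C₁ / (r − g) = 29,000.00 / (0.06 − 0.024) = 805,555.5556
Discount to today: PV = 805,555.5556 / (1 + 0.06)^3 = 805,555.5556 / 1.191016 = 676,359.98

676359.98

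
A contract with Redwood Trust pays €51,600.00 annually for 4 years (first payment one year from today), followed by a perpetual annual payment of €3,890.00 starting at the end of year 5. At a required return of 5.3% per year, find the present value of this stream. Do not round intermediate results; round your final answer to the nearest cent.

€241401.20

PV of 4-year annuity: €51,600.00 × [1 − (1+0.053)^−4] / 0.053 = 181703.13175
Perpetuity value at year 4: €3,890.00 / 0.053 = 73396.22642
PV of perpetuity: 73396.22642 / (1+0.053)^4 = 59698.06396
Total PV = 181703.13175 + 59698.06396 = 241401.19571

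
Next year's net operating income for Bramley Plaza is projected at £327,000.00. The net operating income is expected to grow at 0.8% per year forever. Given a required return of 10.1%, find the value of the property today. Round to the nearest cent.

Growing perpetuity: P = D₁ / (r − g) = £327,000.0000 / (0.101 − 0.008) = £3,516,129.03

£3516129.03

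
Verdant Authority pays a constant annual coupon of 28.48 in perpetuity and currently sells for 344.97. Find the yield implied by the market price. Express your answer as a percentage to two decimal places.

8.26%

P = C/r ⇒ r = C/P = 28.48/344.97 = 0.082558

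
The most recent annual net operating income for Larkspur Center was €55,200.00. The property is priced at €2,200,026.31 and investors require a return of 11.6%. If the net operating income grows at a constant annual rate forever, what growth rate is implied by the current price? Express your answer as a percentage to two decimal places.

8.87%

P = D₀(1+g)/(r−g) ⇒ P(r−g) = D₀(1+g) ⇒ g(P+D₀) = P·r − D₀
g = (P·r − D₀)/(P + D₀) = (€2,200,026.31×0.116 − €55,200.00) / (€2,200,026.31 + €55,200.00) = 0.088684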